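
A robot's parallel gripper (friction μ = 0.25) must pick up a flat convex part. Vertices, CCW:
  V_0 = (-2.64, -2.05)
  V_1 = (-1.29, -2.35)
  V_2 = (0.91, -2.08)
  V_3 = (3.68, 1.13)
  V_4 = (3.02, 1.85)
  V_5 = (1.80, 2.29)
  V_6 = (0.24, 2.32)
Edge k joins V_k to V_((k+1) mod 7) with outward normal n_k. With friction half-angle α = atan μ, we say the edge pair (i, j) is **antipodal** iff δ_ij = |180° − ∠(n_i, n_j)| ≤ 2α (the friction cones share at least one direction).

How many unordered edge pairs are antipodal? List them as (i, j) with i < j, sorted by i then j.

α = atan 0.25 = 14.04°;  2α = 28.07°
n_0 = (-0.2169, -0.9762)
n_1 = (+0.1218, -0.9926)
n_2 = (+0.7571, -0.6533)
n_3 = (+0.7372, +0.6757)
n_4 = (+0.3393, +0.9407)
n_5 = (+0.0192, +0.9998)
n_6 = (-0.8350, +0.5503)
  (0,1): δ = 160.47°  ·
  (0,2): δ = 118.26°  ·
  (0,3): δ = 34.96°  ·
  (0,4): δ = 7.30°  ✓
  (0,5): δ = 11.43°  ✓
  (0,6): δ = 69.14°  ·
  (1,2): δ = 137.79°  ·
  (1,3): δ = 54.49°  ·
  (1,4): δ = 26.83°  ✓
  (1,5): δ = 8.10°  ✓
  (1,6): δ = 49.62°  ·
  (2,3): δ = 96.70°  ·
  (2,4): δ = 69.04°  ·
  (2,5): δ = 50.31°  ·
  (2,6): δ = 7.41°  ✓
  (3,4): δ = 152.34°  ·
  (3,5): δ = 133.61°  ·
  (3,6): δ = 75.90°  ·
  (4,5): δ = 161.27°  ·
  (4,6): δ = 103.55°  ·
  (5,6): δ = 122.28°  ·
antipodal pairs: 5

count = 5; pairs: (0,4), (0,5), (1,4), (1,5), (2,6)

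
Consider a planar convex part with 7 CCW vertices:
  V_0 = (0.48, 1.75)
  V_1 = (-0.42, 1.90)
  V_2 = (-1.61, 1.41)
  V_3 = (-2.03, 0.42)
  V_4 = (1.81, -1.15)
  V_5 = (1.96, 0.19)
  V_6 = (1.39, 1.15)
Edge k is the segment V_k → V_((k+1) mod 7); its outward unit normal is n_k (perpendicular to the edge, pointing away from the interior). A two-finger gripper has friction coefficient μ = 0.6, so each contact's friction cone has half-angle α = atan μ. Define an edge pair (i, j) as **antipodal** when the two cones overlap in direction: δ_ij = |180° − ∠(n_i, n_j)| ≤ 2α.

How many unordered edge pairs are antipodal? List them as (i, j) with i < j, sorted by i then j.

count = 7; pairs: (0,3), (1,3), (1,4), (2,4), (2,5), (3,5), (3,6)

α = atan 0.6 = 30.96°;  2α = 61.93°
n_0 = (+0.1644, +0.9864)
n_1 = (-0.3807, +0.9247)
n_2 = (-0.9206, +0.3905)
n_3 = (-0.3784, -0.9256)
n_4 = (+0.9938, -0.1112)
n_5 = (+0.8599, +0.5105)
n_6 = (+0.5505, +0.8349)
  (0,1): δ = 148.16°  ·
  (0,2): δ = 103.53°  ·
  (0,3): δ = 12.78°  ✓
  (0,4): δ = 93.08°  ·
  (0,5): δ = 130.16°  ·
  (0,6): δ = 156.06°  ·
  (1,2): δ = 135.37°  ·
  (1,3): δ = 44.62°  ✓
  (1,4): δ = 61.23°  ✓
  (1,5): δ = 98.32°  ·
  (1,6): δ = 124.22°  ·
  (2,3): δ = 89.25°  ·
  (2,4): δ = 16.60°  ✓
  (2,5): δ = 53.69°  ✓
  (2,6): δ = 79.59°  ·
  (3,4): δ = 74.15°  ·
  (3,5): δ = 37.06°  ✓
  (3,6): δ = 11.16°  ✓
  (4,5): δ = 142.91°  ·
  (4,6): δ = 117.01°  ·
  (5,6): δ = 154.10°  ·
antipodal pairs: 7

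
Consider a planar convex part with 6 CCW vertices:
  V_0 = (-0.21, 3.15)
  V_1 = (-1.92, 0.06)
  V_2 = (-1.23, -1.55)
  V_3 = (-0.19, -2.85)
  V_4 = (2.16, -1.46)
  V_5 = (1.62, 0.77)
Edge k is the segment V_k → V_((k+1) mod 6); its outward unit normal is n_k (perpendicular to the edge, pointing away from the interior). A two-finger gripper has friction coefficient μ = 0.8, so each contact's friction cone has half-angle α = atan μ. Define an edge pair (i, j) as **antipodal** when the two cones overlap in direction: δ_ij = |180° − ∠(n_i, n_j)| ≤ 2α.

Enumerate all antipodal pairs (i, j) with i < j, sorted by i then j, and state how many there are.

α = atan 0.8 = 38.66°;  2α = 77.32°
n_0 = (-0.8750, +0.4842)
n_1 = (-0.9191, -0.3939)
n_2 = (-0.7809, -0.6247)
n_3 = (+0.5091, -0.8607)
n_4 = (+0.9719, +0.2354)
n_5 = (+0.7927, +0.6095)
  (0,1): δ = 127.84°  ·
  (0,2): δ = 112.38°  ·
  (0,3): δ = 30.44°  ✓
  (0,4): δ = 42.57°  ✓
  (0,5): δ = 66.52°  ✓
  (1,2): δ = 164.54°  ·
  (1,3): δ = 82.59°  ·
  (1,4): δ = 9.59°  ✓
  (1,5): δ = 14.36°  ✓
  (2,3): δ = 98.06°  ·
  (2,4): δ = 25.05°  ✓
  (2,5): δ = 1.10°  ✓
  (3,4): δ = 106.99°  ·
  (3,5): δ = 83.05°  ·
  (4,5): δ = 156.06°  ·
antipodal pairs: 7

count = 7; pairs: (0,3), (0,4), (0,5), (1,4), (1,5), (2,4), (2,5)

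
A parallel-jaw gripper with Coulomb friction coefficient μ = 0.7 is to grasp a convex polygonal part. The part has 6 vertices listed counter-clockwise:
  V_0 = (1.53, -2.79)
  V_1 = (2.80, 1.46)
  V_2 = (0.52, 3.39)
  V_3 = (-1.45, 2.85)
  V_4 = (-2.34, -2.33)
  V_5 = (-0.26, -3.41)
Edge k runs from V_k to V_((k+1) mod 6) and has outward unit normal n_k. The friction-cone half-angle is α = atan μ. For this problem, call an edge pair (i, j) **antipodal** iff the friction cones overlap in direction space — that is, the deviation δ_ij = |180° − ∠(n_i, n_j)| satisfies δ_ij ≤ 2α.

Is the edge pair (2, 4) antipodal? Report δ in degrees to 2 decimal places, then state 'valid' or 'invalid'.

α = atan 0.7 = 34.99°;  2α = 69.98°
edge 2: e_2 = (-1.97, -0.54);  n_2 = (-0.2644, +0.9644)
edge 4: e_4 = (+2.08, -1.08);  n_4 = (-0.4608, -0.8875)
∠(n_2, n_4) = 137.23°
δ = |180° − 137.23°| = 42.77°
42.77° ≤ 2α = 69.98°  →  valid

δ = 42.77°, valid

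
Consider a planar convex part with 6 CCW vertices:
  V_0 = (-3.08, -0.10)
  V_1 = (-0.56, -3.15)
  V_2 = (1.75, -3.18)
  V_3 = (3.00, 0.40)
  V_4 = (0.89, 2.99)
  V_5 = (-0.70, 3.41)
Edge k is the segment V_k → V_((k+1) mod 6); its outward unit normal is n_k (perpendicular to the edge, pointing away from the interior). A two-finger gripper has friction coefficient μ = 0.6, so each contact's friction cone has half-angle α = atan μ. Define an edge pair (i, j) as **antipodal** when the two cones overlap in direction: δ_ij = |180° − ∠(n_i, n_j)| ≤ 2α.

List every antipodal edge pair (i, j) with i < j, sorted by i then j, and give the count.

α = atan 0.6 = 30.96°;  2α = 61.93°
n_0 = (-0.7709, -0.6369)
n_1 = (-0.0130, -0.9999)
n_2 = (+0.9441, -0.3296)
n_3 = (+0.7753, +0.6316)
n_4 = (+0.2554, +0.9668)
n_5 = (-0.8277, +0.5612)
  (0,1): δ = 130.31°  ·
  (0,2): δ = 58.81°  ✓
  (0,3): δ = 0.40°  ✓
  (0,4): δ = 35.64°  ✓
  (0,5): δ = 106.30°  ·
  (1,2): δ = 108.50°  ·
  (1,3): δ = 50.09°  ✓
  (1,4): δ = 14.05°  ✓
  (1,5): δ = 56.60°  ✓
  (2,3): δ = 121.58°  ·
  (2,4): δ = 85.55°  ·
  (2,5): δ = 14.89°  ✓
  (3,4): δ = 143.97°  ·
  (3,5): δ = 73.31°  ·
  (4,5): δ = 109.34°  ·
antipodal pairs: 7

count = 7; pairs: (0,2), (0,3), (0,4), (1,3), (1,4), (1,5), (2,5)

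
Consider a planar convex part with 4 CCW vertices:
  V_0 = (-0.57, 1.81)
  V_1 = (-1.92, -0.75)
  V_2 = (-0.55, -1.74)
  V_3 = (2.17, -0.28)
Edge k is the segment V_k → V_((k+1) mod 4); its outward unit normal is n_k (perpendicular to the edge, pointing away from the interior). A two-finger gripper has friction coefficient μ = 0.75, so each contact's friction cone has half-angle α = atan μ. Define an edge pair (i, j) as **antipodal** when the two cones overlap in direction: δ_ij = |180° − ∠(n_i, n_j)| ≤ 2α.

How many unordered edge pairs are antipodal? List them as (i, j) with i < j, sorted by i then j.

α = atan 0.75 = 36.87°;  2α = 73.74°
n_0 = (-0.8845, +0.4665)
n_1 = (-0.5857, -0.8105)
n_2 = (+0.4729, -0.8811)
n_3 = (+0.6065, +0.7951)
  (0,1): δ = 98.05°  ·
  (0,2): δ = 33.97°  ✓
  (0,3): δ = 80.47°  ·
  (1,2): δ = 115.92°  ·
  (1,3): δ = 1.48°  ✓
  (2,3): δ = 65.56°  ✓
antipodal pairs: 3

count = 3; pairs: (0,2), (1,3), (2,3)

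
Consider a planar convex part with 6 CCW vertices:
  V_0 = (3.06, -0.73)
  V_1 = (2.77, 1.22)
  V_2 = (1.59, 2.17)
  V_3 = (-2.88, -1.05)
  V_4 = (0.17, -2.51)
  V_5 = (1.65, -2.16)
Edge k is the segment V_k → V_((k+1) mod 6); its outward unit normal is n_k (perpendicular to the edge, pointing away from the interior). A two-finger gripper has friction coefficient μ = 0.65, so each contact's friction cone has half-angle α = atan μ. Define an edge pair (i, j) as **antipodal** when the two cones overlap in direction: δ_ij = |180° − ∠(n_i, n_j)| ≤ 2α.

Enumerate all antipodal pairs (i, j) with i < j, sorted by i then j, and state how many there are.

count = 7; pairs: (0,2), (0,3), (1,3), (1,4), (2,3), (2,4), (2,5)

α = atan 0.65 = 33.02°;  2α = 66.05°
n_0 = (+0.9891, +0.1471)
n_1 = (+0.6271, +0.7789)
n_2 = (-0.5845, +0.8114)
n_3 = (-0.4318, -0.9020)
n_4 = (+0.2301, -0.9732)
n_5 = (+0.7121, -0.7021)
  (0,1): δ = 137.30°  ·
  (0,2): δ = 62.69°  ✓
  (0,3): δ = 55.96°  ✓
  (0,4): δ = 94.85°  ·
  (0,5): δ = 126.94°  ·
  (1,2): δ = 105.40°  ·
  (1,3): δ = 13.26°  ✓
  (1,4): δ = 52.14°  ✓
  (1,5): δ = 84.24°  ·
  (2,3): δ = 61.35°  ✓
  (2,4): δ = 22.46°  ✓
  (2,5): δ = 9.64°  ✓
  (3,4): δ = 141.11°  ·
  (3,5): δ = 109.02°  ·
  (4,5): δ = 147.90°  ·
antipodal pairs: 7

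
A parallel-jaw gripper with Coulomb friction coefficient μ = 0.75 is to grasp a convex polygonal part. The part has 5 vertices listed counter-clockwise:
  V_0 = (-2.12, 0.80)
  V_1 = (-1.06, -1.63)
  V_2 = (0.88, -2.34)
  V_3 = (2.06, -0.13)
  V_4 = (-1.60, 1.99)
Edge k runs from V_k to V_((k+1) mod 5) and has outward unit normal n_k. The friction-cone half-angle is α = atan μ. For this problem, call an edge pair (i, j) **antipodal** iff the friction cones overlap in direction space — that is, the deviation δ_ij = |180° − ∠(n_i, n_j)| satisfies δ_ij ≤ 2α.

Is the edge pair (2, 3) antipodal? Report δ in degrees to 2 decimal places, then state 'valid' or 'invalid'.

δ = 91.98°, invalid

α = atan 0.75 = 36.87°;  2α = 73.74°
edge 2: e_2 = (+1.18, +2.21);  n_2 = (+0.8821, -0.4710)
edge 3: e_3 = (-3.66, +2.12);  n_3 = (+0.5012, +0.8653)
∠(n_2, n_3) = 88.02°
δ = |180° − 88.02°| = 91.98°
91.98° > 2α = 73.74°  →  invalid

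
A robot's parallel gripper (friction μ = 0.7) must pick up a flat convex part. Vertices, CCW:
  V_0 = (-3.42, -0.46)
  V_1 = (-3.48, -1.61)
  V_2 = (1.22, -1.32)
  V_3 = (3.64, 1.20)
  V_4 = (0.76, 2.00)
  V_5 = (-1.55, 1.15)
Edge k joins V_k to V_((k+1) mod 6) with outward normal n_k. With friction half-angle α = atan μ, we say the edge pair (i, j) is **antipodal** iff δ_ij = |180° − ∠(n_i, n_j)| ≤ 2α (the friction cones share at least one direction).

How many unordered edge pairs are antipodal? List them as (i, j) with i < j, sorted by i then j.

count = 7; pairs: (0,2), (1,3), (1,4), (1,5), (2,3), (2,4), (2,5)

α = atan 0.7 = 34.99°;  2α = 69.98°
n_0 = (-0.9986, +0.0521)
n_1 = (+0.0616, -0.9981)
n_2 = (+0.7213, -0.6927)
n_3 = (+0.2676, +0.9635)
n_4 = (-0.3453, +0.9385)
n_5 = (-0.6525, +0.7578)
  (0,1): δ = 83.48°  ·
  (0,2): δ = 40.85°  ✓
  (0,3): δ = 77.46°  ·
  (0,4): δ = 113.19°  ·
  (0,5): δ = 133.71°  ·
  (1,2): δ = 137.37°  ·
  (1,3): δ = 19.05°  ✓
  (1,4): δ = 16.67°  ✓
  (1,5): δ = 37.20°  ✓
  (2,3): δ = 61.68°  ✓
  (2,4): δ = 25.96°  ✓
  (2,5): δ = 5.43°  ✓
  (3,4): δ = 144.27°  ·
  (3,5): δ = 123.75°  ·
  (4,5): δ = 159.47°  ·
antipodal pairs: 7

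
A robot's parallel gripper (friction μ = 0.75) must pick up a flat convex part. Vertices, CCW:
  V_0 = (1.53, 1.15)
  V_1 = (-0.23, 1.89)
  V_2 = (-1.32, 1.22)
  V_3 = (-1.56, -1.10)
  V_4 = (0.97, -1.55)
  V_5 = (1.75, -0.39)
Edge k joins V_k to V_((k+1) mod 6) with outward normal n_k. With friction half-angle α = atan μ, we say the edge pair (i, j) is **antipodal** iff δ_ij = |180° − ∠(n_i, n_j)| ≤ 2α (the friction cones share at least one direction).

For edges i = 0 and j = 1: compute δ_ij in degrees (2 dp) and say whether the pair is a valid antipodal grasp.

α = atan 0.75 = 36.87°;  2α = 73.74°
edge 0: e_0 = (-1.76, +0.74);  n_0 = (+0.3876, +0.9218)
edge 1: e_1 = (-1.09, -0.67);  n_1 = (-0.5237, +0.8519)
∠(n_0, n_1) = 54.38°
δ = |180° − 54.38°| = 125.62°
125.62° > 2α = 73.74°  →  invalid

δ = 125.62°, invalid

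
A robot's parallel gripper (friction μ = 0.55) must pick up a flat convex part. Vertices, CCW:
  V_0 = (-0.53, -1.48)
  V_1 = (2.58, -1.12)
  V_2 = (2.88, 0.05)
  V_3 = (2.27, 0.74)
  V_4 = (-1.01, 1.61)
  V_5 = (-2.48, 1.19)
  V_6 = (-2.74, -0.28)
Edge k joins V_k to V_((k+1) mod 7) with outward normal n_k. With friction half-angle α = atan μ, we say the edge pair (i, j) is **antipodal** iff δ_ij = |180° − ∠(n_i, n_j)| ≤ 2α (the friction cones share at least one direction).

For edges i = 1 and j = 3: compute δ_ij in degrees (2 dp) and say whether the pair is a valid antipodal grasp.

α = atan 0.55 = 28.81°;  2α = 57.62°
edge 1: e_1 = (+0.30, +1.17);  n_1 = (+0.9687, -0.2484)
edge 3: e_3 = (-3.28, +0.87);  n_3 = (+0.2564, +0.9666)
∠(n_1, n_3) = 89.53°
δ = |180° − 89.53°| = 90.47°
90.47° > 2α = 57.62°  →  invalid

δ = 90.47°, invalid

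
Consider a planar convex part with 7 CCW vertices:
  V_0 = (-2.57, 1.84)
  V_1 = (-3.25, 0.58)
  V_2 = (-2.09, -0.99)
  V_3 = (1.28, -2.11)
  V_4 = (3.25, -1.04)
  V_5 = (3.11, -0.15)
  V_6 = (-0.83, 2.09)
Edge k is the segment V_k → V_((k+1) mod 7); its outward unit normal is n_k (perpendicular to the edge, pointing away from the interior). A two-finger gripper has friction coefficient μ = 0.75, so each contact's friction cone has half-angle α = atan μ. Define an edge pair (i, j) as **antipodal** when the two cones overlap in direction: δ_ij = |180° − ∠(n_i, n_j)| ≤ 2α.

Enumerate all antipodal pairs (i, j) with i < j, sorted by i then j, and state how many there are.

count = 10; pairs: (0,3), (0,4), (1,4), (1,5), (1,6), (2,4), (2,5), (2,6), (3,5), (3,6)

α = atan 0.75 = 36.87°;  2α = 73.74°
n_0 = (-0.8800, +0.4749)
n_1 = (-0.8043, -0.5942)
n_2 = (-0.3154, -0.9490)
n_3 = (+0.4773, -0.8787)
n_4 = (+0.9879, +0.1554)
n_5 = (+0.4942, +0.8693)
n_6 = (-0.1422, +0.9898)
  (0,1): δ = 115.19°  ·
  (0,2): δ = 80.03°  ·
  (0,3): δ = 33.14°  ✓
  (0,4): δ = 37.29°  ✓
  (0,5): δ = 88.74°  ·
  (0,6): δ = 126.53°  ·
  (1,2): δ = 144.84°  ·
  (1,3): δ = 97.95°  ·
  (1,4): δ = 27.52°  ✓
  (1,5): δ = 23.92°  ✓
  (1,6): δ = 61.72°  ✓
  (2,3): δ = 133.11°  ·
  (2,4): δ = 62.68°  ✓
  (2,5): δ = 11.24°  ✓
  (2,6): δ = 26.56°  ✓
  (3,4): δ = 109.57°  ·
  (3,5): δ = 58.13°  ✓
  (3,6): δ = 20.33°  ✓
  (4,5): δ = 128.56°  ·
  (4,6): δ = 90.76°  ·
  (5,6): δ = 142.20°  ·
antipodal pairs: 10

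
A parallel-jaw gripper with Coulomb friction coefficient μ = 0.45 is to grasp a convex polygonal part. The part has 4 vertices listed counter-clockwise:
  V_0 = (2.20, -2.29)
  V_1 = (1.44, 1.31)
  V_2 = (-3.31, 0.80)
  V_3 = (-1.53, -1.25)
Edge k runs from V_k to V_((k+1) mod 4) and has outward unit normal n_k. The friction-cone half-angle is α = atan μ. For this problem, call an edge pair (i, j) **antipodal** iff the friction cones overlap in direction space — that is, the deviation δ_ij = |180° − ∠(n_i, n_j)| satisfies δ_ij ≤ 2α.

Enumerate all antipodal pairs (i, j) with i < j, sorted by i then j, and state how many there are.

α = atan 0.45 = 24.23°;  2α = 48.46°
n_0 = (+0.9784, +0.2066)
n_1 = (-0.1068, +0.9943)
n_2 = (-0.7551, -0.6556)
n_3 = (-0.2686, -0.9633)
  (0,1): δ = 95.79°  ·
  (0,2): δ = 29.05°  ✓
  (0,3): δ = 62.50°  ·
  (1,2): δ = 55.16°  ·
  (1,3): δ = 21.71°  ✓
  (2,3): δ = 146.55°  ·
antipodal pairs: 2

count = 2; pairs: (0,2), (1,3)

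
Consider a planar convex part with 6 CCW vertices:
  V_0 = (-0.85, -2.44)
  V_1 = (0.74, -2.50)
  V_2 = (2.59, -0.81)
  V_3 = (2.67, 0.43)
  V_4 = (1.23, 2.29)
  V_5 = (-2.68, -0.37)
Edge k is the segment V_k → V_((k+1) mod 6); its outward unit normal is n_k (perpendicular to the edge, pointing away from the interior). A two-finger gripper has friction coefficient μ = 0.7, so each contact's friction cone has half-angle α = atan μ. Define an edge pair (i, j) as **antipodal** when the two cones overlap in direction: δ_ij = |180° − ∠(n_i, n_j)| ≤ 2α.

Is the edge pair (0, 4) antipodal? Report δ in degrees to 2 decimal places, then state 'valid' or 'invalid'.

δ = 36.39°, valid

α = atan 0.7 = 34.99°;  2α = 69.98°
edge 0: e_0 = (+1.59, -0.06);  n_0 = (-0.0377, -0.9993)
edge 4: e_4 = (-3.91, -2.66);  n_4 = (-0.5625, +0.8268)
∠(n_0, n_4) = 143.61°
δ = |180° − 143.61°| = 36.39°
36.39° ≤ 2α = 69.98°  →  valid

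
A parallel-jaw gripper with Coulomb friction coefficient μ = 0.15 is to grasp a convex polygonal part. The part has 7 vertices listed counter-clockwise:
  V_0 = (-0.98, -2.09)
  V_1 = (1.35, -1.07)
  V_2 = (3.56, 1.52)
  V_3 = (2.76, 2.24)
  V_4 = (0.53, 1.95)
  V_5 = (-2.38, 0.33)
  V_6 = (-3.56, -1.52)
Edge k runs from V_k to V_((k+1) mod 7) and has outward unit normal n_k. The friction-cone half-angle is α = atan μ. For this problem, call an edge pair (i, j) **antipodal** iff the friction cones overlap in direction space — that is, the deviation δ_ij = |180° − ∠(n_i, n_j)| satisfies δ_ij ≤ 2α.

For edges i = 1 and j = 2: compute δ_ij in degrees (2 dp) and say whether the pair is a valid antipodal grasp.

δ = 91.51°, invalid

α = atan 0.15 = 8.53°;  2α = 17.06°
edge 1: e_1 = (+2.21, +2.59);  n_1 = (+0.7607, -0.6491)
edge 2: e_2 = (-0.80, +0.72);  n_2 = (+0.6690, +0.7433)
∠(n_1, n_2) = 88.49°
δ = |180° − 88.49°| = 91.51°
91.51° > 2α = 17.06°  →  invalid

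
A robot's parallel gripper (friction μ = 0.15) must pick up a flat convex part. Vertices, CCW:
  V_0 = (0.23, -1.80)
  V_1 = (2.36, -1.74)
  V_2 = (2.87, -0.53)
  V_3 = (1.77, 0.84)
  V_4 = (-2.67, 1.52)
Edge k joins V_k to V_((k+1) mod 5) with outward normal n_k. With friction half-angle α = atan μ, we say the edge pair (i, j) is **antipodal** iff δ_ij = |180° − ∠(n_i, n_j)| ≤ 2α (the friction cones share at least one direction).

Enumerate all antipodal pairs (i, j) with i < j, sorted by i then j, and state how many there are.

count = 2; pairs: (0,3), (2,4)

α = atan 0.15 = 8.53°;  2α = 17.06°
n_0 = (+0.0282, -0.9996)
n_1 = (+0.9215, -0.3884)
n_2 = (+0.7798, +0.6261)
n_3 = (+0.1514, +0.9885)
n_4 = (-0.7531, -0.6579)
  (0,1): δ = 114.47°  ·
  (0,2): δ = 52.85°  ·
  (0,3): δ = 10.32°  ✓
  (0,4): δ = 129.52°  ·
  (1,2): δ = 118.38°  ·
  (1,3): δ = 75.85°  ·
  (1,4): δ = 63.99°  ·
  (2,3): δ = 137.47°  ·
  (2,4): δ = 2.38°  ✓
  (3,4): δ = 40.16°  ·
antipodal pairs: 2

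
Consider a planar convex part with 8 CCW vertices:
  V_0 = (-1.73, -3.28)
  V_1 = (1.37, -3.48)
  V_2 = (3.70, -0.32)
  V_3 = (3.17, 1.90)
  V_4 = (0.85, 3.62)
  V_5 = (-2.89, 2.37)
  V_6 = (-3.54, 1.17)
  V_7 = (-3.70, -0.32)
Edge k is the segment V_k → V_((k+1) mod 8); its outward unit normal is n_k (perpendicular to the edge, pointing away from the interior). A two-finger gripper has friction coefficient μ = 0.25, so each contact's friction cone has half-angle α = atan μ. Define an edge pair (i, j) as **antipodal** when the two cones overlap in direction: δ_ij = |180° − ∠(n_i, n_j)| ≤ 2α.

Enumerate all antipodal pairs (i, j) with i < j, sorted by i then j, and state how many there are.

α = atan 0.25 = 14.04°;  2α = 28.07°
n_0 = (-0.0644, -0.9979)
n_1 = (+0.8049, -0.5935)
n_2 = (+0.9727, +0.2322)
n_3 = (+0.5956, +0.8033)
n_4 = (-0.3170, +0.9484)
n_5 = (-0.8793, +0.4763)
n_6 = (-0.9943, +0.1068)
n_7 = (-0.8325, -0.5541)
  (0,1): δ = 122.71°  ·
  (0,2): δ = 72.88°  ·
  (0,3): δ = 32.86°  ·
  (0,4): δ = 22.17°  ✓
  (0,5): δ = 65.25°  ·
  (0,6): δ = 87.56°  ·
  (0,7): δ = 127.34°  ·
  (1,2): δ = 130.17°  ·
  (1,3): δ = 90.15°  ·
  (1,4): δ = 35.12°  ·
  (1,5): δ = 7.96°  ✓
  (1,6): δ = 30.27°  ·
  (1,7): δ = 70.05°  ·
  (2,3): δ = 139.98°  ·
  (2,4): δ = 84.95°  ·
  (2,5): δ = 41.87°  ·
  (2,6): δ = 19.56°  ✓
  (2,7): δ = 20.22°  ✓
  (3,4): δ = 124.97°  ·
  (3,5): δ = 81.89°  ·
  (3,6): δ = 59.58°  ·
  (3,7): δ = 19.80°  ✓
  (4,5): δ = 136.92°  ·
  (4,6): δ = 114.61°  ·
  (4,7): δ = 74.84°  ·
  (5,6): δ = 157.69°  ·
  (5,7): δ = 117.91°  ·
  (6,7): δ = 140.23°  ·
antipodal pairs: 5

count = 5; pairs: (0,4), (1,5), (2,6), (2,7), (3,7)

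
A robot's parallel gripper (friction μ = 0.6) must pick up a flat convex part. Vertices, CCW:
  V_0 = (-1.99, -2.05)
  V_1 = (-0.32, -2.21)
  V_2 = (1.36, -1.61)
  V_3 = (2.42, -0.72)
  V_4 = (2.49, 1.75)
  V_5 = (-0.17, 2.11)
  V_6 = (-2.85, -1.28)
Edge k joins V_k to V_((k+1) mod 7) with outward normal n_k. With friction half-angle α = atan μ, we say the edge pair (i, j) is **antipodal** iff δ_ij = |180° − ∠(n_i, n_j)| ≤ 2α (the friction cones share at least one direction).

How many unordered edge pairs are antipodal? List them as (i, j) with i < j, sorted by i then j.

count = 9; pairs: (0,4), (0,5), (1,4), (1,5), (2,4), (2,5), (3,5), (3,6), (4,6)

α = atan 0.6 = 30.96°;  2α = 61.93°
n_0 = (-0.0954, -0.9954)
n_1 = (+0.3363, -0.9417)
n_2 = (+0.6430, -0.7658)
n_3 = (+0.9996, -0.0283)
n_4 = (+0.1341, +0.9910)
n_5 = (-0.7845, +0.6202)
n_6 = (-0.6670, -0.7450)
  (0,1): δ = 154.87°  ·
  (0,2): δ = 134.51°  ·
  (0,3): δ = 86.15°  ·
  (0,4): δ = 2.23°  ✓
  (0,5): δ = 57.14°  ✓
  (0,6): δ = 143.63°  ·
  (1,2): δ = 159.64°  ·
  (1,3): δ = 111.28°  ·
  (1,4): δ = 27.36°  ✓
  (1,5): δ = 32.02°  ✓
  (1,6): δ = 118.51°  ·
  (2,3): δ = 131.64°  ·
  (2,4): δ = 47.73°  ✓
  (2,5): δ = 11.65°  ✓
  (2,6): δ = 98.14°  ·
  (3,4): δ = 96.08°  ·
  (3,5): δ = 36.71°  ✓
  (3,6): δ = 49.78°  ✓
  (4,5): δ = 120.62°  ·
  (4,6): δ = 34.13°  ✓
  (5,6): δ = 93.51°  ·
antipodal pairs: 9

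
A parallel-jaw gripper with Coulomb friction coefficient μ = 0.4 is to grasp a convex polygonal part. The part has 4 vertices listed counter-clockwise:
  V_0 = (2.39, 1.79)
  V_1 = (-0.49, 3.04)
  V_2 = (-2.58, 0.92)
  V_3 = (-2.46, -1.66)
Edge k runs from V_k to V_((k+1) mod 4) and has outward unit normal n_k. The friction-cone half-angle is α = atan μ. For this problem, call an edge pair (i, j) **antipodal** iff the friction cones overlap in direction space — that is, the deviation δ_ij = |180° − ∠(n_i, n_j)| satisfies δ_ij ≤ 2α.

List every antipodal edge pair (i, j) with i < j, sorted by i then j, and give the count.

count = 1; pairs: (1,3)

α = atan 0.4 = 21.80°;  2α = 43.60°
n_0 = (+0.3981, +0.9173)
n_1 = (-0.7121, +0.7021)
n_2 = (-0.9989, -0.0465)
n_3 = (+0.5796, -0.8149)
  (0,1): δ = 111.13°  ·
  (0,2): δ = 63.87°  ·
  (0,3): δ = 58.89°  ·
  (1,2): δ = 132.75°  ·
  (1,3): δ = 9.98°  ✓
  (2,3): δ = 57.24°  ·
antipodal pairs: 1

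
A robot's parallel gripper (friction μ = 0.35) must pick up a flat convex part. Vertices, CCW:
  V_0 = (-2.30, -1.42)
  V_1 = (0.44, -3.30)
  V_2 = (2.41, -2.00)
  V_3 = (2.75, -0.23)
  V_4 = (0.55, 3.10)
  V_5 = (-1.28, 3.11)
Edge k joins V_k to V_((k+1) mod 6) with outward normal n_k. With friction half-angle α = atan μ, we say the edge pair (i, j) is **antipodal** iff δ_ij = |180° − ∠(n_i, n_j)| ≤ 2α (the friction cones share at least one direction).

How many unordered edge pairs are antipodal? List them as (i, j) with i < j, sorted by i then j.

α = atan 0.35 = 19.29°;  2α = 38.58°
n_0 = (-0.5658, -0.8246)
n_1 = (+0.5508, -0.8346)
n_2 = (+0.9820, -0.1886)
n_3 = (+0.8344, +0.5512)
n_4 = (+0.0055, +1.0000)
n_5 = (-0.9756, +0.2197)
  (0,1): δ = 112.12°  ·
  (0,2): δ = 66.42°  ·
  (0,3): δ = 22.09°  ✓
  (0,4): δ = 34.14°  ✓
  (0,5): δ = 111.77°  ·
  (1,2): δ = 134.29°  ·
  (1,3): δ = 89.97°  ·
  (1,4): δ = 33.73°  ✓
  (1,5): δ = 43.89°  ·
  (2,3): δ = 135.68°  ·
  (2,4): δ = 79.44°  ·
  (2,5): δ = 1.82°  ✓
  (3,4): δ = 123.76°  ·
  (3,5): δ = 46.14°  ·
  (4,5): δ = 102.38°  ·
antipodal pairs: 4

count = 4; pairs: (0,3), (0,4), (1,4), (2,5)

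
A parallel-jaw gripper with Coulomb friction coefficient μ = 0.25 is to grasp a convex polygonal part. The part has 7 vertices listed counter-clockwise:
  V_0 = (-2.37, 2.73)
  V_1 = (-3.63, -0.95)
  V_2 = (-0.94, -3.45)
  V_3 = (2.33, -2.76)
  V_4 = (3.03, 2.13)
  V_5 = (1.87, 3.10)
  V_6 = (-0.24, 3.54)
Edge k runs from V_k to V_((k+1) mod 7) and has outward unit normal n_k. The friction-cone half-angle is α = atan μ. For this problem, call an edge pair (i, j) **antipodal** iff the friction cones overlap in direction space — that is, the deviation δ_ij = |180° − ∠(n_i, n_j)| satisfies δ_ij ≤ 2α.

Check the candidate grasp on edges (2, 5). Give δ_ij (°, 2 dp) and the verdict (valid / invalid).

δ = 23.69°, valid

α = atan 0.25 = 14.04°;  2α = 28.07°
edge 2: e_2 = (+3.27, +0.69);  n_2 = (+0.2065, -0.9785)
edge 5: e_5 = (-2.11, +0.44);  n_5 = (+0.2041, +0.9789)
∠(n_2, n_5) = 156.31°
δ = |180° − 156.31°| = 23.69°
23.69° ≤ 2α = 28.07°  →  valid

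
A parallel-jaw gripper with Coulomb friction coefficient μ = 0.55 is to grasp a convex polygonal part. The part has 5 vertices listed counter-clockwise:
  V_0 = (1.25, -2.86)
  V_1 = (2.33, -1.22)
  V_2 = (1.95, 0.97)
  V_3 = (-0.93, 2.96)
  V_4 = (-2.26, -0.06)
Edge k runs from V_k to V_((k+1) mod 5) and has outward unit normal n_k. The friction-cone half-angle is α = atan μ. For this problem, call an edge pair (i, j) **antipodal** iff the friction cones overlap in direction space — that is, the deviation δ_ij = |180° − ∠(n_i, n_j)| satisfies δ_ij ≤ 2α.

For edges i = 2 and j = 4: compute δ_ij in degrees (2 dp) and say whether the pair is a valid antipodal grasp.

α = atan 0.55 = 28.81°;  2α = 57.62°
edge 2: e_2 = (-2.88, +1.99);  n_2 = (+0.5685, +0.8227)
edge 4: e_4 = (+3.51, -2.80);  n_4 = (-0.6236, -0.7817)
∠(n_2, n_4) = 176.06°
δ = |180° − 176.06°| = 3.94°
3.94° ≤ 2α = 57.62°  →  valid

δ = 3.94°, valid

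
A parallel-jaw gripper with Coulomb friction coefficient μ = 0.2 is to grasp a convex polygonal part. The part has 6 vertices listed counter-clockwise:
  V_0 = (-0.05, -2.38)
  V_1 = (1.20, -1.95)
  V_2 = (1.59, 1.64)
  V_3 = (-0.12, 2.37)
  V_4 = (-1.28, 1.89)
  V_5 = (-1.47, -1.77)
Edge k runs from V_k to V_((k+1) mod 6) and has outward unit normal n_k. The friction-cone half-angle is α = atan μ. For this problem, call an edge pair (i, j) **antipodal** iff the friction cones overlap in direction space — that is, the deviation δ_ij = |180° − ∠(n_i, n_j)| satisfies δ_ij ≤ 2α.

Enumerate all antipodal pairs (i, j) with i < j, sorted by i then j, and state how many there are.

count = 3; pairs: (0,3), (1,4), (2,5)

α = atan 0.2 = 11.31°;  2α = 22.62°
n_0 = (+0.3253, -0.9456)
n_1 = (+0.9942, -0.1080)
n_2 = (+0.3926, +0.9197)
n_3 = (-0.3824, +0.9240)
n_4 = (-0.9987, +0.0518)
n_5 = (-0.3947, -0.9188)
  (0,1): δ = 115.18°  ·
  (0,2): δ = 42.10°  ·
  (0,3): δ = 3.50°  ✓
  (0,4): δ = 68.05°  ·
  (0,5): δ = 137.77°  ·
  (1,2): δ = 106.92°  ·
  (1,3): δ = 61.32°  ·
  (1,4): δ = 3.23°  ✓
  (1,5): δ = 72.95°  ·
  (2,3): δ = 134.40°  ·
  (2,4): δ = 69.85°  ·
  (2,5): δ = 0.13°  ✓
  (3,4): δ = 115.45°  ·
  (3,5): δ = 45.73°  ·
  (4,5): δ = 110.28°  ·
antipodal pairs: 3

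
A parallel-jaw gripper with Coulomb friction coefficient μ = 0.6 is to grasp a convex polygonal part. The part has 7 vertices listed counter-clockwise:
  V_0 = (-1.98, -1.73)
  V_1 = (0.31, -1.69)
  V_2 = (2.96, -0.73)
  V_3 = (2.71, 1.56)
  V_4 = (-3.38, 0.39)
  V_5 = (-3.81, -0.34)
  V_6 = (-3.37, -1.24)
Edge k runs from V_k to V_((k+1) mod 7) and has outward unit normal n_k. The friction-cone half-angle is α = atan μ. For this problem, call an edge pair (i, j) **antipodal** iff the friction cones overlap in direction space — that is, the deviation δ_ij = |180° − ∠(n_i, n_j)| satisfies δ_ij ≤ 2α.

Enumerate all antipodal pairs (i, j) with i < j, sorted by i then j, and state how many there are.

α = atan 0.6 = 30.96°;  2α = 61.93°
n_0 = (+0.0175, -0.9998)
n_1 = (+0.3406, -0.9402)
n_2 = (+0.9941, +0.1085)
n_3 = (-0.1887, +0.9820)
n_4 = (-0.8616, +0.5075)
n_5 = (-0.8984, -0.4392)
n_6 = (-0.3325, -0.9431)
  (0,1): δ = 161.09°  ·
  (0,2): δ = 84.77°  ·
  (0,3): δ = 9.87°  ✓
  (0,4): δ = 58.50°  ✓
  (0,5): δ = 115.05°  ·
  (0,6): δ = 159.58°  ·
  (1,2): δ = 103.68°  ·
  (1,3): δ = 9.04°  ✓
  (1,4): δ = 39.59°  ✓
  (1,5): δ = 96.14°  ·
  (1,6): δ = 140.67°  ·
  (2,3): δ = 85.36°  ·
  (2,4): δ = 36.73°  ✓
  (2,5): δ = 19.82°  ✓
  (2,6): δ = 64.35°  ·
  (3,4): δ = 131.37°  ·
  (3,5): δ = 74.82°  ·
  (3,6): δ = 30.29°  ✓
  (4,5): δ = 123.45°  ·
  (4,6): δ = 78.92°  ·
  (5,6): δ = 135.47°  ·
antipodal pairs: 7

count = 7; pairs: (0,3), (0,4), (1,3), (1,4), (2,4), (2,5), (3,6)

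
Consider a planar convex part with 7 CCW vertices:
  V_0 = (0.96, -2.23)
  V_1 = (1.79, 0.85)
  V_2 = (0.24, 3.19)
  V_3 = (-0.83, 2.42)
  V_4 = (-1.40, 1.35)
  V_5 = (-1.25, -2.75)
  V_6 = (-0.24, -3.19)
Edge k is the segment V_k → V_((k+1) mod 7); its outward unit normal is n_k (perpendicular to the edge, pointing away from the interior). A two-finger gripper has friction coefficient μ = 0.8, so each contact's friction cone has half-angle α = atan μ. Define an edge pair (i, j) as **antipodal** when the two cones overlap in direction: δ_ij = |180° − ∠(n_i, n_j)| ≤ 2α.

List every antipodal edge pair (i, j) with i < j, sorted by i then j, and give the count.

α = atan 0.8 = 38.66°;  2α = 77.32°
n_0 = (+0.9656, -0.2602)
n_1 = (+0.8337, +0.5522)
n_2 = (-0.5841, +0.8117)
n_3 = (-0.8826, +0.4702)
n_4 = (-0.9993, -0.0366)
n_5 = (-0.3994, -0.9168)
n_6 = (+0.6247, -0.7809)
  (0,1): δ = 131.40°  ·
  (0,2): δ = 39.18°  ✓
  (0,3): δ = 12.96°  ✓
  (0,4): δ = 17.18°  ✓
  (0,5): δ = 81.54°  ·
  (0,6): δ = 143.74°  ·
  (1,2): δ = 87.78°  ·
  (1,3): δ = 61.56°  ✓
  (1,4): δ = 31.42°  ✓
  (1,5): δ = 32.94°  ✓
  (1,6): δ = 95.14°  ·
  (2,3): δ = 153.78°  ·
  (2,4): δ = 123.64°  ·
  (2,5): δ = 59.28°  ✓
  (2,6): δ = 2.92°  ✓
  (3,4): δ = 149.86°  ·
  (3,5): δ = 85.50°  ·
  (3,6): δ = 23.30°  ✓
  (4,5): δ = 115.64°  ·
  (4,6): δ = 53.44°  ✓
  (5,6): δ = 117.80°  ·
antipodal pairs: 10

count = 10; pairs: (0,2), (0,3), (0,4), (1,3), (1,4), (1,5), (2,5), (2,6), (3,6), (4,6)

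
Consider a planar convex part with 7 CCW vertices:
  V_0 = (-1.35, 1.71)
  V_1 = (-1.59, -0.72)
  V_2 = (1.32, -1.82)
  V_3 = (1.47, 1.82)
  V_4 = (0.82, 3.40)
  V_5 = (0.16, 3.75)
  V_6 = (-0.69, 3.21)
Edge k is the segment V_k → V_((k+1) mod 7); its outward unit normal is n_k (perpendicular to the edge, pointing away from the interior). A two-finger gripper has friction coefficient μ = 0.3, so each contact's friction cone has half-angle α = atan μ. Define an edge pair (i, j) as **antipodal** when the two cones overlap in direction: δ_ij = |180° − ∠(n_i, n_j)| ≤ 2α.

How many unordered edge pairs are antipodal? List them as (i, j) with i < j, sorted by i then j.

count = 4; pairs: (0,2), (0,3), (1,4), (2,6)

α = atan 0.3 = 16.70°;  2α = 33.40°
n_0 = (-0.9952, +0.0983)
n_1 = (-0.3536, -0.9354)
n_2 = (+0.9992, -0.0412)
n_3 = (+0.9248, +0.3805)
n_4 = (+0.4685, +0.8835)
n_5 = (-0.5362, +0.8441)
n_6 = (-0.9153, +0.4027)
  (0,1): δ = 105.07°  ·
  (0,2): δ = 3.28°  ✓
  (0,3): δ = 28.00°  ✓
  (0,4): δ = 67.70°  ·
  (0,5): δ = 128.07°  ·
  (0,6): δ = 161.89°  ·
  (1,2): δ = 71.65°  ·
  (1,3): δ = 46.93°  ·
  (1,4): δ = 7.23°  ✓
  (1,5): δ = 53.13°  ·
  (1,6): δ = 86.96°  ·
  (2,3): δ = 155.28°  ·
  (2,4): δ = 115.58°  ·
  (2,5): δ = 55.21°  ·
  (2,6): δ = 21.39°  ✓
  (3,4): δ = 140.30°  ·
  (3,5): δ = 79.93°  ·
  (3,6): δ = 46.11°  ·
  (4,5): δ = 119.64°  ·
  (4,6): δ = 85.81°  ·
  (5,6): δ = 146.18°  ·
antipodal pairs: 4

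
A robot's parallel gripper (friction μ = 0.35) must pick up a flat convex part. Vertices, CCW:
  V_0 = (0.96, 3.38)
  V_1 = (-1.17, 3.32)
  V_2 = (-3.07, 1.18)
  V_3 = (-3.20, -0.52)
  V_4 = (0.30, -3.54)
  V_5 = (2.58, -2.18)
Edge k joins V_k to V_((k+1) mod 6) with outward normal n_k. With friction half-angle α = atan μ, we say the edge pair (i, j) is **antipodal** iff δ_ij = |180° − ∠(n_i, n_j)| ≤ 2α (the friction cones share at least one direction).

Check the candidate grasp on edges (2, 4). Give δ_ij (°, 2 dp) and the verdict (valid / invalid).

α = atan 0.35 = 19.29°;  2α = 38.58°
edge 2: e_2 = (-0.13, -1.70);  n_2 = (-0.9971, +0.0762)
edge 4: e_4 = (+2.28, +1.36);  n_4 = (+0.5123, -0.8588)
∠(n_2, n_4) = 125.19°
δ = |180° − 125.19°| = 54.81°
54.81° > 2α = 38.58°  →  invalid

δ = 54.81°, invalid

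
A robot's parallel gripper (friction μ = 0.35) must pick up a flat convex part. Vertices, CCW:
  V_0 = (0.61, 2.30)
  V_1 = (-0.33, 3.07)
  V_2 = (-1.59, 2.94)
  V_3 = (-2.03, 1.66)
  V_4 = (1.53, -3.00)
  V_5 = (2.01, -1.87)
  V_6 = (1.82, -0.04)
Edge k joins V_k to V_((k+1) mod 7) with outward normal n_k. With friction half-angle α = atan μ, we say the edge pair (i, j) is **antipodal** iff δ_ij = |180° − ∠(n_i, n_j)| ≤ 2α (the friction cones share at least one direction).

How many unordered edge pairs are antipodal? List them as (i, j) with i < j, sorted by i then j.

α = atan 0.35 = 19.29°;  2α = 38.58°
n_0 = (+0.6337, +0.7736)
n_1 = (-0.1026, +0.9947)
n_2 = (-0.9457, +0.3251)
n_3 = (-0.7946, -0.6071)
n_4 = (+0.9204, -0.3910)
n_5 = (+0.9947, +0.1033)
n_6 = (+0.8883, +0.4593)
  (0,1): δ = 134.79°  ·
  (0,2): δ = 69.65°  ·
  (0,3): δ = 13.30°  ✓
  (0,4): δ = 106.31°  ·
  (0,5): δ = 135.25°  ·
  (0,6): δ = 156.67°  ·
  (1,2): δ = 114.86°  ·
  (1,3): δ = 58.51°  ·
  (1,4): δ = 61.09°  ·
  (1,5): δ = 90.04°  ·
  (1,6): δ = 111.45°  ·
  (2,3): δ = 123.65°  ·
  (2,4): δ = 4.04°  ✓
  (2,5): δ = 24.90°  ✓
  (2,6): δ = 46.31°  ·
  (3,4): δ = 60.39°  ·
  (3,5): δ = 31.45°  ✓
  (3,6): δ = 10.03°  ✓
  (4,5): δ = 151.06°  ·
  (4,6): δ = 129.64°  ·
  (5,6): δ = 158.58°  ·
antipodal pairs: 5

count = 5; pairs: (0,3), (2,4), (2,5), (3,5), (3,6)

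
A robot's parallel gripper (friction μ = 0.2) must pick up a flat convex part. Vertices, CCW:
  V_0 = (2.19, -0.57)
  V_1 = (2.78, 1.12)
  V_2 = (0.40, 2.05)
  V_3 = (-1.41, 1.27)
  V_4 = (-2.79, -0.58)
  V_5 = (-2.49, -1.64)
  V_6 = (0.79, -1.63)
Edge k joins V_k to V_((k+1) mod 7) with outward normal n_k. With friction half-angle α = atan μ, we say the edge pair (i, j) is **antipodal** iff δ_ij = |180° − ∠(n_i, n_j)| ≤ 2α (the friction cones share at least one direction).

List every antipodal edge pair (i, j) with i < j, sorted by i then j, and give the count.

count = 4; pairs: (0,3), (1,5), (2,6), (3,6)

α = atan 0.2 = 11.31°;  2α = 22.62°
n_0 = (+0.9441, -0.3296)
n_1 = (+0.3640, +0.9314)
n_2 = (-0.3958, +0.9184)
n_3 = (-0.8016, +0.5979)
n_4 = (-0.9622, -0.2723)
n_5 = (+0.0030, -1.0000)
n_6 = (+0.6036, -0.7973)
  (0,1): δ = 92.10°  ·
  (0,2): δ = 47.44°  ·
  (0,3): δ = 17.48°  ✓
  (0,4): δ = 35.05°  ·
  (0,5): δ = 109.42°  ·
  (0,6): δ = 146.38°  ·
  (1,2): δ = 135.34°  ·
  (1,3): δ = 105.38°  ·
  (1,4): δ = 52.85°  ·
  (1,5): δ = 21.52°  ✓
  (1,6): δ = 58.47°  ·
  (2,3): δ = 150.03°  ·
  (2,4): δ = 97.51°  ·
  (2,5): δ = 23.14°  ·
  (2,6): δ = 13.82°  ✓
  (3,4): δ = 127.48°  ·
  (3,5): δ = 53.10°  ·
  (3,6): δ = 16.15°  ✓
  (4,5): δ = 105.63°  ·
  (4,6): δ = 68.67°  ·
  (5,6): δ = 143.04°  ·
antipodal pairs: 4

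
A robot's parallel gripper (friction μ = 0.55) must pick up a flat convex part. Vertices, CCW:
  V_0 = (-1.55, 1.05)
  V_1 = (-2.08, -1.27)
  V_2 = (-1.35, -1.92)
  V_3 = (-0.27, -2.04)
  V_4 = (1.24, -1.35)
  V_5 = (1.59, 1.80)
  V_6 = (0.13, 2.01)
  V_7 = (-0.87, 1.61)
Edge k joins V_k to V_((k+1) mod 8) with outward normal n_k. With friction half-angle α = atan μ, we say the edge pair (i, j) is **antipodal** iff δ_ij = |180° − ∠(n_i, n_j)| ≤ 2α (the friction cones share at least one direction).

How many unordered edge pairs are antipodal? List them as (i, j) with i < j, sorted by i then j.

count = 11; pairs: (0,3), (0,4), (1,4), (1,5), (2,5), (2,6), (2,7), (3,5), (3,6), (3,7), (4,7)

α = atan 0.55 = 28.81°;  2α = 57.62°
n_0 = (-0.9749, +0.2227)
n_1 = (-0.6650, -0.7468)
n_2 = (-0.1104, -0.9939)
n_3 = (+0.4156, -0.9095)
n_4 = (+0.9939, -0.1104)
n_5 = (+0.1424, +0.9898)
n_6 = (-0.3714, +0.9285)
n_7 = (-0.6357, +0.7719)
  (0,1): δ = 118.81°  ·
  (0,2): δ = 83.47°  ·
  (0,3): δ = 52.57°  ✓
  (0,4): δ = 6.53°  ✓
  (0,5): δ = 94.68°  ·
  (0,6): δ = 124.67°  ·
  (0,7): δ = 142.34°  ·
  (1,2): δ = 144.66°  ·
  (1,3): δ = 113.76°  ·
  (1,4): δ = 54.66°  ✓
  (1,5): δ = 33.50°  ✓
  (1,6): δ = 63.48°  ·
  (1,7): δ = 81.15°  ·
  (2,3): δ = 149.10°  ·
  (2,4): δ = 90.00°  ·
  (2,5): δ = 1.84°  ✓
  (2,6): δ = 28.14°  ✓
  (2,7): δ = 45.81°  ✓
  (3,4): δ = 120.90°  ·
  (3,5): δ = 32.74°  ✓
  (3,6): δ = 2.76°  ✓
  (3,7): δ = 14.91°  ✓
  (4,5): δ = 91.84°  ·
  (4,6): δ = 61.86°  ·
  (4,7): δ = 44.19°  ✓
  (5,6): δ = 150.01°  ·
  (5,7): δ = 132.34°  ·
  (6,7): δ = 162.33°  ·
antipodal pairs: 11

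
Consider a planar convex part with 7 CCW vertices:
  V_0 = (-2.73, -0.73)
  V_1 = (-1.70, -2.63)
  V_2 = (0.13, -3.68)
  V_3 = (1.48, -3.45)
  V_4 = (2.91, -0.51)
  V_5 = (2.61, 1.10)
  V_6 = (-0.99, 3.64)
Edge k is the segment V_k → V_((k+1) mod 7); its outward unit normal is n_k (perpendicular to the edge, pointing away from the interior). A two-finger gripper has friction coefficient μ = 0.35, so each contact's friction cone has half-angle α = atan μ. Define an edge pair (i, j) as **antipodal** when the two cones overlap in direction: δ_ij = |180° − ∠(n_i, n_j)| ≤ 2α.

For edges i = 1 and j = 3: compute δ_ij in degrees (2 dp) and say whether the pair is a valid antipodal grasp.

δ = 86.09°, invalid

α = atan 0.35 = 19.29°;  2α = 38.58°
edge 1: e_1 = (+1.83, -1.05);  n_1 = (-0.4977, -0.8674)
edge 3: e_3 = (+1.43, +2.94);  n_3 = (+0.8993, -0.4374)
∠(n_1, n_3) = 93.91°
δ = |180° − 93.91°| = 86.09°
86.09° > 2α = 38.58°  →  invalid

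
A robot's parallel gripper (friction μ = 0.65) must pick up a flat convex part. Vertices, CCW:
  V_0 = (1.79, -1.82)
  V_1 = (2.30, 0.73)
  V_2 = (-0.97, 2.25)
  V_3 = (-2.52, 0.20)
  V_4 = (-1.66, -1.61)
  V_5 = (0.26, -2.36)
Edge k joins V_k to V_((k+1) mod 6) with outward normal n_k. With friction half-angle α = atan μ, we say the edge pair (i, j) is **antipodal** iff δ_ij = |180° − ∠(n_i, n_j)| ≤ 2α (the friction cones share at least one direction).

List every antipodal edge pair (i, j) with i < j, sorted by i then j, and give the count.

α = atan 0.65 = 33.02°;  2α = 66.05°
n_0 = (+0.9806, -0.1961)
n_1 = (+0.4215, +0.9068)
n_2 = (-0.7977, +0.6031)
n_3 = (-0.9032, -0.4292)
n_4 = (-0.3639, -0.9315)
n_5 = (+0.3328, -0.9430)
  (0,1): δ = 103.62°  ·
  (0,2): δ = 25.78°  ✓
  (0,3): δ = 36.72°  ✓
  (0,4): δ = 79.97°  ·
  (0,5): δ = 120.75°  ·
  (1,2): δ = 102.16°  ·
  (1,3): δ = 39.66°  ✓
  (1,4): δ = 3.59°  ✓
  (1,5): δ = 44.37°  ✓
  (2,3): δ = 117.49°  ·
  (2,4): δ = 74.24°  ·
  (2,5): δ = 33.47°  ✓
  (3,4): δ = 136.75°  ·
  (3,5): δ = 95.97°  ·
  (4,5): δ = 139.22°  ·
antipodal pairs: 6

count = 6; pairs: (0,2), (0,3), (1,3), (1,4), (1,5), (2,5)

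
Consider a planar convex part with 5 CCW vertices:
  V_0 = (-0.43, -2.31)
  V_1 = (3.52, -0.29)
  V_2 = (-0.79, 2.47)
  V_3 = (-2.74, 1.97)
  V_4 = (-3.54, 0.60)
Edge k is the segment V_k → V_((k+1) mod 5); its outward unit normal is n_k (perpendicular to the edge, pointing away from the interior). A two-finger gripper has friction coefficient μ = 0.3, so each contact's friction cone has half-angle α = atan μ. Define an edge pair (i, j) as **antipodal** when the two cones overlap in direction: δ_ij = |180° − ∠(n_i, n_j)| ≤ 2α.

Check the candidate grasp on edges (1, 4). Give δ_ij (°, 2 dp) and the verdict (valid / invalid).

α = atan 0.3 = 16.70°;  2α = 33.40°
edge 1: e_1 = (-4.31, +2.76);  n_1 = (+0.5393, +0.8421)
edge 4: e_4 = (+3.11, -2.91);  n_4 = (-0.6832, -0.7302)
∠(n_1, n_4) = 169.54°
δ = |180° − 169.54°| = 10.46°
10.46° ≤ 2α = 33.40°  →  valid

δ = 10.46°, valid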